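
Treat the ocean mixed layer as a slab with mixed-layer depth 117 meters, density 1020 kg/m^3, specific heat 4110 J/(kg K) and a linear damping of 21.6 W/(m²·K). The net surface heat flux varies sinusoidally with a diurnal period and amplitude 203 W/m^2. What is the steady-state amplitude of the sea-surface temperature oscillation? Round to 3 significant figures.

Areal heat capacity C = ρ c_p D = 1020 × 4110 × 117 = 4.90×10^8 J/(m^2 K).
Angular frequency ω = 2π / T = 2π / 86400 s = 7.27×10^-5 s⁻¹.
√((Cω)² + λ²) = √((35700)² + 21.6²) = 35700 W/(m²·K).
Amplitude A = F₀ / √((Cω)²+λ²) = 203 / 35700 = 0.00569 K.

0.00569 K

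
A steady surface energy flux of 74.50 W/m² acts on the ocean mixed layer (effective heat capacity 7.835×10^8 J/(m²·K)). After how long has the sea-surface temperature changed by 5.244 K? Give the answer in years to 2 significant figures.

Areal heat capacity C = 7.835×10^8 J/(m²·K) (given).
Time required: Δt = C ΔT / F = 7.83×10^8 × 5.244 / 74.50 = 5.51×10^7 s.
In years: 5.51×10^7 s / (3.156×10^7 s/year) = 1.75 years.

1.7 years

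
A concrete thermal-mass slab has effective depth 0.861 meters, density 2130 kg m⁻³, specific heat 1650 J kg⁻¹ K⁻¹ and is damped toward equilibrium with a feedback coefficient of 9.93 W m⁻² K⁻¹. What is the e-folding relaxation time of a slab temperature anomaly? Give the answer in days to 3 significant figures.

3.53 days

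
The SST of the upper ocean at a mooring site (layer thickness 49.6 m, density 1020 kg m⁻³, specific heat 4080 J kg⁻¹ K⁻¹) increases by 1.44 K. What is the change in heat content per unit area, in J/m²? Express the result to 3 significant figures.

Areal heat capacity C = ρ c_p D = 1020 × 4080 × 49.6 = 2.06×10^8 J/(m^2 K).
ΔQ = C ΔT = 2.06×10^8 × 1.44 = 2.97×10^8 J/m².

2.97×10^8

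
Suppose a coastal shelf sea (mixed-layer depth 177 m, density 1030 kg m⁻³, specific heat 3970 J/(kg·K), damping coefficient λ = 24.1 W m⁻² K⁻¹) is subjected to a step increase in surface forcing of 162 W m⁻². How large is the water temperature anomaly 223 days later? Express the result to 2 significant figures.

3.2 K

Areal heat capacity C = ρ c_p D = 1030 × 3970 × 177 = 7.24×10^8 J m⁻² K⁻¹.
τ = C / λ = 7.24×10^8 / 24.1 = 3.00×10^7 s.
Equilibrium anomaly ΔT_eq = F / λ = 162 / 24.1 = 6.72 K.
t = 223 days = 1.93×10^7 s, so t/τ = 0.642.
ΔT(t) = ΔT_eq (1 − e^(−t/τ)) = 6.72 × (1 − e^−0.642) = 3.18 K.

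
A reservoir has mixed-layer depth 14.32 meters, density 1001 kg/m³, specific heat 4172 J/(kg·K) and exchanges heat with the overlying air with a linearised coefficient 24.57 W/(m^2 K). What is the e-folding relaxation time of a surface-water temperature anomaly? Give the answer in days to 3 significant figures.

Areal heat capacity C = ρ c_p D = 1001 × 4172 × 14.32 = 5.98×10^7 J/(m^2 K).
Relaxation time τ = C / λ = 5.98×10^7 / 24.57 = 2.43×10^6 s.
In days: 2.43×10^6 s / (86400 s/day) = 28.2 days.

28.2 days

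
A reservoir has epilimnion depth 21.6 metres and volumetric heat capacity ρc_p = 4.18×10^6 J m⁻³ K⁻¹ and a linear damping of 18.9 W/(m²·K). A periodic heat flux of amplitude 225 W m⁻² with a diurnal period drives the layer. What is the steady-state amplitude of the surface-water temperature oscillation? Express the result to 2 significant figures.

0.034 K

Areal heat capacity C = ρc_p × D = 4.18×10^6 × 21.6 = 9.03×10^7 J/(m^2 K).
Angular frequency ω = 2π / T = 2π / 86400 s = 7.27×10^-5 s⁻¹.
√((Cω)² + λ²) = √((6570)² + 18.9²) = 6570 W/(m²·K).
Amplitude A = F₀ / √((Cω)²+λ²) = 225 / 6570 = 0.0343 K.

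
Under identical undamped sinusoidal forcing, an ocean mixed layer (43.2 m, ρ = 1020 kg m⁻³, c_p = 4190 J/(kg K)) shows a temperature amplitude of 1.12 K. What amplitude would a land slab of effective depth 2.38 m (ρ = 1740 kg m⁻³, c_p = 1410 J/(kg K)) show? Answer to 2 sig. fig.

35 K

C_ocean = 1.85×10^8 J/(m²·K); C_land = 5.84×10^6 J/(m²·K).
A ∝ 1/C ⇒ A_land = A_ocean × C_ocean/C_land = 1.12 × 31.6 = 35.4 K.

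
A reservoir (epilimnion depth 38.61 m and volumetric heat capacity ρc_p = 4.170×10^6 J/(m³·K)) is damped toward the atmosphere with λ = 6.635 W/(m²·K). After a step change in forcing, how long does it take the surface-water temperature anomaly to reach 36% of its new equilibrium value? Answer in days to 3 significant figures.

125 days

Areal heat capacity C = ρc_p × D = 4.170×10^6 × 38.61 = 1.61×10^8 J/(m²·K).
τ = C / λ = 1.61×10^8 / 6.635 = 2.43×10^7 s.
Fraction reached: 1 − e^(−t/τ) = 0.36 ⇒ t = −τ ln(1 − 0.36) = τ × 0.446.
t = 1.08×10^7 s = 125 days.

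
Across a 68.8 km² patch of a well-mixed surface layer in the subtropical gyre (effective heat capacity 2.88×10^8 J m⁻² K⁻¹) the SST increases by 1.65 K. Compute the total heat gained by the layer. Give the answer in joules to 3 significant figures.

Areal heat capacity C = 2.88×10^8 J m⁻² K⁻¹ (given).
Heat per unit area: q = C ΔT = 2.88×10^8 × 1.65 = 4.75×10^8 J/m².
Total heat: Q = q × A = 4.75×10^8 × (68.8 × 10⁶ m²) = 3.27×10^16 J.

3.27×10^16 J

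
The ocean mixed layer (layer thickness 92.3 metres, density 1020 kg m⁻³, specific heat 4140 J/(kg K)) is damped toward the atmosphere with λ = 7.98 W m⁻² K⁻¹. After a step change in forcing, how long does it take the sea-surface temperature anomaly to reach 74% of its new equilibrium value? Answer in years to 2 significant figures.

Areal heat capacity C = ρ c_p D = 1020 × 4140 × 92.3 = 3.90×10^8 J/(m²·K).
τ = C / λ = 3.90×10^8 / 7.98 = 4.88×10^7 s.
Fraction reached: 1 − e^(−t/τ) = 0.74 ⇒ t = −τ ln(1 − 0.74) = τ × 1.35.
t = 6.58×10^7 s = 2.08 years.

2.1 years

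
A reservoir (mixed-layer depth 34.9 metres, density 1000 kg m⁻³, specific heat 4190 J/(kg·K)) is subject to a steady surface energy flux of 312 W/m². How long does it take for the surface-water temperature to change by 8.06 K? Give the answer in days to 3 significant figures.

Areal heat capacity C = ρ c_p D = 1000 × 4190 × 34.9 = 1.46×10^8 J/(m²·K).
Time required: Δt = C ΔT / F = 1.46×10^8 × 8.06 / 312 = 3.78×10^6 s.
In days: 3.78×10^6 s / (86400 s/day) = 43.7 days.

43.7 days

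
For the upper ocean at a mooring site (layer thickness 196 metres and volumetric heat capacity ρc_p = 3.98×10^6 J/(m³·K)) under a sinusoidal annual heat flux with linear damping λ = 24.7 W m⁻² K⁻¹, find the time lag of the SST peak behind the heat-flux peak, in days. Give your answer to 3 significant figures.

Areal heat capacity C = ρc_p × D = 3.98×10^6 × 196 = 7.80×10^8 J/(m^2 K).
ω = 2π / 3.15×10^7 s = 1.99×10^-7 s⁻¹.
Phase lag φ = arctan(Cω/λ) = arctan(155/24.7) = 1.41 rad.
Time lag = φ / ω = 1.41 / 1.99×10^-7 = 7.09×10^6 s = 82.1 days.

82.1 days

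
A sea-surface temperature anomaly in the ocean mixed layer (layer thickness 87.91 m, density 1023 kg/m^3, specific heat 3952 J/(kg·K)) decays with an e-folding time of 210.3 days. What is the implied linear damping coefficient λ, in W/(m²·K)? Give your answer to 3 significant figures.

Areal heat capacity C = ρ c_p D = 1023 × 3952 × 87.91 = 3.55×10^8 J/(m^2 K).
τ = 210.3 days = 1.82×10^7 s.
λ = C / τ = 3.55×10^8 / 1.82×10^7 = 19.6 W/(m²·K).

19.6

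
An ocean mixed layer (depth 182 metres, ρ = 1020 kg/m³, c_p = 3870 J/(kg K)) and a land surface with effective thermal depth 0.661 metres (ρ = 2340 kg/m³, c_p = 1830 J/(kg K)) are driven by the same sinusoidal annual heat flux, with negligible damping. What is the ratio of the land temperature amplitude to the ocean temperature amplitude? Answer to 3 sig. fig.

C_ocean = 1020 × 3870 × 182 = 7.18×10^8 J/(m²·K).
C_land = 2340 × 1830 × 0.661 = 2.83×10^6 J/(m²·K).
Undamped amplitude ∝ 1/C, so A_land/A_ocean = C_ocean/C_land = 254.

254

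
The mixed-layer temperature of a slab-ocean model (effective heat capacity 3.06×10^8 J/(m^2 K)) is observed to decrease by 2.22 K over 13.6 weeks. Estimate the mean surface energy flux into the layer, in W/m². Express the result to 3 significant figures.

-82.6

Areal heat capacity C = 3.06×10^8 J/(m^2 K) (given).
Required heat per unit area: Q = C ΔT = 3.06×10^8 × -2.22 = -6.79×10^8 J/m².
Flux F = Q / Δt = -6.79×10^8 / 8.23×10^6 s = -82.6 W/m².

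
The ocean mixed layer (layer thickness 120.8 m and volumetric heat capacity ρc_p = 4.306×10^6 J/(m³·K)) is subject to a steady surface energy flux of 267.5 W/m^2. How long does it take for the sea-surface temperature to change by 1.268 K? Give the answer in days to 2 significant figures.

Areal heat capacity C = ρc_p × D = 4.306×10^6 × 120.8 = 5.20×10^8 J/(m²·K).
Time required: Δt = C ΔT / F = 5.20×10^8 × 1.268 / 267.5 = 2.47×10^6 s.
In days: 2.47×10^6 s / (86400 s/day) = 28.5 days.

29 days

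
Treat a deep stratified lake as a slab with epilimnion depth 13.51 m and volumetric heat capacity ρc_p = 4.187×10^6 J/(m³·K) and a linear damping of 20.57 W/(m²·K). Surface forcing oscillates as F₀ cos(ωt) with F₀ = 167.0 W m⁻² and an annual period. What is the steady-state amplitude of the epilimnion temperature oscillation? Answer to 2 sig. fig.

7.1 K

Areal heat capacity C = ρc_p × D = 4.187×10^6 × 13.51 = 5.66×10^7 J m⁻² K⁻¹.
Angular frequency ω = 2π / T = 2π / 3.15×10^7 s = 1.99×10^-7 s⁻¹.
√((Cω)² + λ²) = √((11.3)² + 20.57²) = 23.5 W/(m²·K).
Amplitude A = F₀ / √((Cω)²+λ²) = 167.0 / 23.5 = 7.12 K.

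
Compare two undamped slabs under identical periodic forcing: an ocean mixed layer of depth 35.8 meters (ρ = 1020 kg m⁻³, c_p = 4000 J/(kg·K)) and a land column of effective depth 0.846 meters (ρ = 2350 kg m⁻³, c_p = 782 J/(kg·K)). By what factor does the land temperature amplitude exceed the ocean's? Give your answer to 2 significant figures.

C_ocean = 1020 × 4000 × 35.8 = 1.46×10^8 J/(m²·K).
C_land = 2350 × 782 × 0.846 = 1.55×10^6 J/(m²·K).
Undamped amplitude ∝ 1/C, so A_land/A_ocean = C_ocean/C_land = 94.0.

94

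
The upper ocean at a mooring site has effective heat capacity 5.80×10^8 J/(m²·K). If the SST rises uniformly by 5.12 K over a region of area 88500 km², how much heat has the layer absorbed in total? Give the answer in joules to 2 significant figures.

2.6×10^20 J

Areal heat capacity C = 5.80×10^8 J/(m²·K) (given).
Heat per unit area: q = C ΔT = 5.80×10^8 × 5.12 = 2.97×10^9 J/m².
Total heat: Q = q × A = 2.97×10^9 × (88500 × 10⁶ m²) = 2.63×10^20 J.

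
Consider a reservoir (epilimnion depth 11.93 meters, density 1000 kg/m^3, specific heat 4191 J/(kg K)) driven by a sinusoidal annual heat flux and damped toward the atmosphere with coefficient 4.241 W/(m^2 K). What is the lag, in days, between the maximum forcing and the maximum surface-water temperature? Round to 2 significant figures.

68 days

Areal heat capacity C = ρ c_p D = 1000 × 4191 × 11.93 = 5.00×10^7 J/(m²·K).
ω = 2π / 3.15×10^7 s = 1.99×10^-7 s⁻¹.
Phase lag φ = arctan(Cω/λ) = arctan(9.96/4.241) = 1.17 rad.
Time lag = φ / ω = 1.17 / 1.99×10^-7 = 5.86×10^6 s = 67.9 days.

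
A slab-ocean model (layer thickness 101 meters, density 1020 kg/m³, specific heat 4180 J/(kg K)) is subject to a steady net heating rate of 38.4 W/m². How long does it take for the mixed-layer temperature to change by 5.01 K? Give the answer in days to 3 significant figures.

Areal heat capacity C = ρ c_p D = 1020 × 4180 × 101 = 4.31×10^8 J m⁻² K⁻¹.
Time required: Δt = C ΔT / F = 4.31×10^8 × 5.01 / 38.4 = 5.62×10^7 s.
In days: 5.62×10^7 s / (86400 s/day) = 650 days.

650 days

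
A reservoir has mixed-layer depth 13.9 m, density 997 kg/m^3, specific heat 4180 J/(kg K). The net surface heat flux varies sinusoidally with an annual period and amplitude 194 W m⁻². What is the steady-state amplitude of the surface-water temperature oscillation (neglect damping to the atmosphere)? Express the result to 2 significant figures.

17 K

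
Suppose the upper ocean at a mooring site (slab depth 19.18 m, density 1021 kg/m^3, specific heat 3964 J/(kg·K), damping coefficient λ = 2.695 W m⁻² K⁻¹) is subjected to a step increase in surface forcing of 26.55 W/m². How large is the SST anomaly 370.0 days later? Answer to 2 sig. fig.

Areal heat capacity C = ρ c_p D = 1021 × 3964 × 19.18 = 7.76×10^7 J m⁻² K⁻¹.
τ = C / λ = 7.76×10^7 / 2.695 = 2.88×10^7 s.
Equilibrium anomaly ΔT_eq = F / λ = 26.55 / 2.695 = 9.85 K.
t = 370.0 days = 3.20×10^7 s, so t/τ = 1.11.
ΔT(t) = ΔT_eq (1 − e^(−t/τ)) = 9.85 × (1 − e^−1.11) = 6.60 K.

6.6 K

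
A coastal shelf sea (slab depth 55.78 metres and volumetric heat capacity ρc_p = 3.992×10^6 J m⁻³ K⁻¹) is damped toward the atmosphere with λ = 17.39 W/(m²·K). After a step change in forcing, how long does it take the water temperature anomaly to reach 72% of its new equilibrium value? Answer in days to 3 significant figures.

189 days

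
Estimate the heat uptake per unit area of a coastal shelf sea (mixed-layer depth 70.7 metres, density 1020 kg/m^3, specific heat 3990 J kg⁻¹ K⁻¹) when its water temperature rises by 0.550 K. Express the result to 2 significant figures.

1.6×10^8

Areal heat capacity C = ρ c_p D = 1020 × 3990 × 70.7 = 2.88×10^8 J/(m^2 K).
ΔQ = C ΔT = 2.88×10^8 × 0.550 = 1.58×10^8 J/m².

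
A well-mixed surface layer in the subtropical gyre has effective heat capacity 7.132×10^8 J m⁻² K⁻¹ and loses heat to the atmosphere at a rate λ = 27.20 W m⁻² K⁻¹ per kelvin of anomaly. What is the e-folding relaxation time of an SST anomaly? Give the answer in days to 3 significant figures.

303 days

Areal heat capacity C = 7.132×10^8 J m⁻² K⁻¹ (given).
Relaxation time τ = C / λ = 7.13×10^8 / 27.20 = 2.62×10^7 s.
In days: 2.62×10^7 s / (86400 s/day) = 303 days.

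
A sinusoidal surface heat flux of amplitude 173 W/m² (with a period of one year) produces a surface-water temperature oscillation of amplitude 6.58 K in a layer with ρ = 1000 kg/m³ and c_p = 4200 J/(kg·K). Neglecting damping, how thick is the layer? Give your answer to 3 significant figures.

31.4 m

ω = 2π / 3.15×10^7 s = 1.99×10^-7 s⁻¹.
Required C = F₀ / (A ω) = 173 / (6.58 × 1.99×10^-7) = 1.32×10^8 J/(m²·K).
D = C / (ρ c_p) = 1.32×10^8 / (1000 × 4200) = 31.4 m.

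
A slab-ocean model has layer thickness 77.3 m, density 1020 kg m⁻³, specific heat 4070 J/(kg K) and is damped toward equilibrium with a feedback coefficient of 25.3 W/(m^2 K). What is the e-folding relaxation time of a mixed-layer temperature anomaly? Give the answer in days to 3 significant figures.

147 days

Areal heat capacity C = ρ c_p D = 1020 × 4070 × 77.3 = 3.21×10^8 J/(m^2 K).
Relaxation time τ = C / λ = 3.21×10^8 / 25.3 = 1.27×10^7 s.
In days: 1.27×10^7 s / (86400 s/day) = 147 days.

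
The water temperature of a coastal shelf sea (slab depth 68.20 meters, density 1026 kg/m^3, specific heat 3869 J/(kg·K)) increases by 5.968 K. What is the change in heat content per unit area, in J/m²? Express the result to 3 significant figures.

Areal heat capacity C = ρ c_p D = 1026 × 3869 × 68.20 = 2.71×10^8 J/(m²·K).
ΔQ = C ΔT = 2.71×10^8 × 5.968 = 1.62×10^9 J/m².

1.62×10^9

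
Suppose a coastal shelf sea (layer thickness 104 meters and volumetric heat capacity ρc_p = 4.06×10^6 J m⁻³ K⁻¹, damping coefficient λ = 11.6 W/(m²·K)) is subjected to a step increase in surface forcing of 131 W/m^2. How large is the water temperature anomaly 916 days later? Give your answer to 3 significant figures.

Areal heat capacity C = ρc_p × D = 4.06×10^6 × 104 = 4.22×10^8 J/(m²·K).
τ = C / λ = 4.22×10^8 / 11.6 = 3.64×10^7 s.
Equilibrium anomaly ΔT_eq = F / λ = 131 / 11.6 = 11.3 K.
t = 916 days = 7.91×10^7 s, so t/τ = 2.17.
ΔT(t) = ΔT_eq (1 − e^(−t/τ)) = 11.3 × (1 − e^−2.17) = 10.0 K.

10.0 K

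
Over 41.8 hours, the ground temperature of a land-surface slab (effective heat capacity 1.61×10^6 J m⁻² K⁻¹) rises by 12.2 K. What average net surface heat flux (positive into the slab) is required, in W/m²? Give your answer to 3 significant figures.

131

Areal heat capacity C = 1.61×10^6 J m⁻² K⁻¹ (given).
Required heat per unit area: Q = C ΔT = 1.61×10^6 × 12.2 = 1.96×10^7 J/m².
Flux F = Q / Δt = 1.96×10^7 / 1.50×10^5 s = 131 W/m².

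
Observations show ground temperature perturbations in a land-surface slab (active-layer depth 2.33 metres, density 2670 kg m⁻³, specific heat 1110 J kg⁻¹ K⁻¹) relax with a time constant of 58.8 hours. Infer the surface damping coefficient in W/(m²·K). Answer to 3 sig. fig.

Areal heat capacity C = ρ c_p D = 2670 × 1110 × 2.33 = 6.91×10^6 J m⁻² K⁻¹.
τ = 58.8 hours = 2.12×10^5 s.
λ = C / τ = 6.91×10^6 / 2.12×10^5 = 32.6 W/(m²·K).

32.6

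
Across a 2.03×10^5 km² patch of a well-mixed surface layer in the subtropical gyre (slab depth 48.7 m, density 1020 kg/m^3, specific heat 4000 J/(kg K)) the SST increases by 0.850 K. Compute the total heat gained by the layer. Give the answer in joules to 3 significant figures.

Areal heat capacity C = ρ c_p D = 1020 × 4000 × 48.7 = 1.99×10^8 J m⁻² K⁻¹.
Heat per unit area: q = C ΔT = 1.99×10^8 × 0.850 = 1.69×10^8 J/m².
Total heat: Q = q × A = 1.69×10^8 × (2.03×10^5 × 10⁶ m²) = 3.43×10^19 J.

3.43×10^19 J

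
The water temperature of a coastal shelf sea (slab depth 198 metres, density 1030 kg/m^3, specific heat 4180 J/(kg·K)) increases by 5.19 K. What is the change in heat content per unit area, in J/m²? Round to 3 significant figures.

Areal heat capacity C = ρ c_p D = 1030 × 4180 × 198 = 8.52×10^8 J/(m^2 K).
ΔQ = C ΔT = 8.52×10^8 × 5.19 = 4.42×10^9 J/m².

4.42×10^9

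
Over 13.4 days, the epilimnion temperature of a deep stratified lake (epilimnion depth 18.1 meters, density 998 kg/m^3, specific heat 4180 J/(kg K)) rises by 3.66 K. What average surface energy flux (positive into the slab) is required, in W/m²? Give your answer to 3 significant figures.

Areal heat capacity C = ρ c_p D = 998 × 4180 × 18.1 = 7.55×10^7 J/(m^2 K).
Required heat per unit area: Q = C ΔT = 7.55×10^7 × 3.66 = 2.76×10^8 J/m².
Flux F = Q / Δt = 2.76×10^8 / 1.16×10^6 s = 239 W/m².

239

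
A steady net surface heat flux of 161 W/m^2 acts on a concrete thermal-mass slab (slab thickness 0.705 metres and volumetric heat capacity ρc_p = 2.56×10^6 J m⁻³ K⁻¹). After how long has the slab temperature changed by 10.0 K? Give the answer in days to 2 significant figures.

Areal heat capacity C = ρc_p × D = 2.56×10^6 × 0.705 = 1.80×10^6 J m⁻² K⁻¹.
Time required: Δt = C ΔT / F = 1.80×10^6 × 10.0 / 161 = 1.12×10^5 s.
In days: 1.12×10^5 s / (86400 s/day) = 1.30 days.

1.3 days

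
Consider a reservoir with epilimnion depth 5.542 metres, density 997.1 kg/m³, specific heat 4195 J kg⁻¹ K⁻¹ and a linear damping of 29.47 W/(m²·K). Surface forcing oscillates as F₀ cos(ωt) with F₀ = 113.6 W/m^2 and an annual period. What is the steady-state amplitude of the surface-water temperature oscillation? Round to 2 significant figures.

3.8 K

Areal heat capacity C = ρ c_p D = 997.1 × 4195 × 5.542 = 2.32×10^7 J m⁻² K⁻¹.
Angular frequency ω = 2π / T = 2π / 3.15×10^7 s = 1.99×10^-7 s⁻¹.
√((Cω)² + λ²) = √((4.62)² + 29.47²) = 29.8 W/(m²·K).
Amplitude A = F₀ / √((Cω)²+λ²) = 113.6 / 29.8 = 3.81 K.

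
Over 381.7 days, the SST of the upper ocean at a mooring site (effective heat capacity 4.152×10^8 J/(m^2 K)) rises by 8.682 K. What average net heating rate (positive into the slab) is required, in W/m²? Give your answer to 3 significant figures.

109

Areal heat capacity C = 4.152×10^8 J/(m^2 K) (given).
Required heat per unit area: Q = C ΔT = 4.15×10^8 × 8.682 = 3.60×10^9 J/m².
Flux F = Q / Δt = 3.60×10^9 / 3.30×10^7 s = 109 W/m².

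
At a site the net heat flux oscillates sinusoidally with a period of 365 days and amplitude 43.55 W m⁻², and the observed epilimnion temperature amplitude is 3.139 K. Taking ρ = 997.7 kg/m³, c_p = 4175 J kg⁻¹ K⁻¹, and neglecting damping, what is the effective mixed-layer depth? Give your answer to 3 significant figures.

16.7 m

ω = 2π / 3.15×10^7 s = 1.99×10^-7 s⁻¹.
Required C = F₀ / (A ω) = 43.55 / (3.139 × 1.99×10^-7) = 6.96×10^7 J/(m²·K).
D = C / (ρ c_p) = 6.96×10^7 / (997.7 × 4175) = 16.7 m.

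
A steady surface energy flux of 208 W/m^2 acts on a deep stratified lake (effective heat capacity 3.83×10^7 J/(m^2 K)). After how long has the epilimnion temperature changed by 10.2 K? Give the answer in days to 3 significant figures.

21.7 days

Areal heat capacity C = 3.83×10^7 J/(m^2 K) (given).
Time required: Δt = C ΔT / F = 3.83×10^7 × 10.2 / 208 = 1.88×10^6 s.
In days: 1.88×10^6 s / (86400 s/day) = 21.7 days.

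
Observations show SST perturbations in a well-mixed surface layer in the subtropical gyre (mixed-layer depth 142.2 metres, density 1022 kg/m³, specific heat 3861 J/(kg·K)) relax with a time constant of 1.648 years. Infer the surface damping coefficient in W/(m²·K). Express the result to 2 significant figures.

11

Areal heat capacity C = ρ c_p D = 1022 × 3861 × 142.2 = 5.61×10^8 J/(m²·K).
τ = 1.648 years = 5.20×10^7 s.
λ = C / τ = 5.61×10^8 / 5.20×10^7 = 10.8 W/(m²·K).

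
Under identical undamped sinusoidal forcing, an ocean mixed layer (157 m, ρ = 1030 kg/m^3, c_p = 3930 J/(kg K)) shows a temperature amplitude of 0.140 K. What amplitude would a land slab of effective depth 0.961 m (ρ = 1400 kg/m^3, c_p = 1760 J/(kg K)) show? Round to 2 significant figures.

38 K

C_ocean = 6.36×10^8 J/(m²·K); C_land = 2.37×10^6 J/(m²·K).
A ∝ 1/C ⇒ A_land = A_ocean × C_ocean/C_land = 0.140 × 268 = 37.6 K.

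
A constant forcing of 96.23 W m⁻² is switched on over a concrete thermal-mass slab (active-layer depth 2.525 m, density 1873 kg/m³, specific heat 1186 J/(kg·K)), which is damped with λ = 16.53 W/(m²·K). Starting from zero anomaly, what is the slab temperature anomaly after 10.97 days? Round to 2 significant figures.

5.5 K

Areal heat capacity C = ρ c_p D = 1873 × 1186 × 2.525 = 5.61×10^6 J/(m²·K).
τ = C / λ = 5.61×10^6 / 16.53 = 3.39×10^5 s.
Equilibrium anomaly ΔT_eq = F / λ = 96.23 / 16.53 = 5.82 K.
t = 10.97 days = 9.48×10^5 s, so t/τ = 2.79.
ΔT(t) = ΔT_eq (1 − e^(−t/τ)) = 5.82 × (1 − e^−2.79) = 5.47 K.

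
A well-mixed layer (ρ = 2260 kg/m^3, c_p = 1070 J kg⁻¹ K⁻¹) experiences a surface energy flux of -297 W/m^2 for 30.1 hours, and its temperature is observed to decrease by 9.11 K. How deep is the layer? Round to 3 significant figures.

Heat input Q = F Δt = -297 × 1.08×10^5 s = -3.22×10^7 J/m².
Required areal heat capacity C = Q / ΔT = 3.53×10^6 J/(m²·K).
Depth D = C / (ρ c_p) = 3.53×10^6 / (2260 × 1070) = 1.46 m.

1.46 m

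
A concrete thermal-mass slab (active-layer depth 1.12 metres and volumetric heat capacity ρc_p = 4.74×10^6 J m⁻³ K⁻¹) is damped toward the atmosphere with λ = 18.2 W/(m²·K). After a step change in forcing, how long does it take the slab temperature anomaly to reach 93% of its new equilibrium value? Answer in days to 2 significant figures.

9.0 days

Areal heat capacity C = ρc_p × D = 4.74×10^6 × 1.12 = 5.31×10^6 J/(m^2 K).
τ = C / λ = 5.31×10^6 / 18.2 = 2.92×10^5 s.
Fraction reached: 1 − e^(−t/τ) = 0.93 ⇒ t = −τ ln(1 − 0.93) = τ × 2.66.
t = 7.76×10^5 s = 8.98 days.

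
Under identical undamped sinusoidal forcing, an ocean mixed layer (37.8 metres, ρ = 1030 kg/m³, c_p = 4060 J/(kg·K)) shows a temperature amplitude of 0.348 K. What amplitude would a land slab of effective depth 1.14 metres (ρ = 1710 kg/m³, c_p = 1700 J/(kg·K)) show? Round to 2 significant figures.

17 K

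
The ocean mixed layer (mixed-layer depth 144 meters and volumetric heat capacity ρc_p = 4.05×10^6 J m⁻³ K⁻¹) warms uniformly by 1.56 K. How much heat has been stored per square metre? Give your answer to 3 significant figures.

9.10×10^8

Areal heat capacity C = ρc_p × D = 4.05×10^6 × 144 = 5.83×10^8 J/(m^2 K).
ΔQ = C ΔT = 5.83×10^8 × 1.56 = 9.10×10^8 J/m².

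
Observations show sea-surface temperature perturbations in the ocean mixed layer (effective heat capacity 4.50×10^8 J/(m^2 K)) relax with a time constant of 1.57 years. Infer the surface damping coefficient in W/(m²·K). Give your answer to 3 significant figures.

Areal heat capacity C = 4.50×10^8 J/(m^2 K) (given).
τ = 1.57 years = 4.95×10^7 s.
λ = C / τ = 4.50×10^8 / 4.95×10^7 = 9.08 W/(m²·K).

9.08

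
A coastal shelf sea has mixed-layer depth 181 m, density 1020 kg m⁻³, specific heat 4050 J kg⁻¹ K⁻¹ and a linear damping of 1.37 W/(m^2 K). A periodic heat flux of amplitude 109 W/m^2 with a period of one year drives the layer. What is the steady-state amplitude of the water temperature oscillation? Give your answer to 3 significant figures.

0.732 K

Areal heat capacity C = ρ c_p D = 1020 × 4050 × 181 = 7.48×10^8 J m⁻² K⁻¹.
Angular frequency ω = 2π / T = 2π / 3.15×10^7 s = 1.99×10^-7 s⁻¹.
√((Cω)² + λ²) = √((149)² + 1.37²) = 149 W/(m²·K).
Amplitude A = F₀ / √((Cω)²+λ²) = 109 / 149 = 0.732 K.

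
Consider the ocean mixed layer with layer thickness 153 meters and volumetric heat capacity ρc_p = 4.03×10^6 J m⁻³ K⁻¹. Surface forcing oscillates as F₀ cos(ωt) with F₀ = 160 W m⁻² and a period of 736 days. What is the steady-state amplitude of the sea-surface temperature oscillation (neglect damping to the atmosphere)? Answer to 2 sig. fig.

2.6 K

Areal heat capacity C = ρc_p × D = 4.03×10^6 × 153 = 6.17×10^8 J/(m²·K).
Angular frequency ω = 2π / T = 2π / 6.36×10^7 s = 9.88×10^-8 s⁻¹.
Cω = 6.17×10^8 × 9.88×10^-8 = 60.9 W/(m²·K).
Amplitude A = F₀ / (Cω) = 160 / 60.9 = 2.63 K.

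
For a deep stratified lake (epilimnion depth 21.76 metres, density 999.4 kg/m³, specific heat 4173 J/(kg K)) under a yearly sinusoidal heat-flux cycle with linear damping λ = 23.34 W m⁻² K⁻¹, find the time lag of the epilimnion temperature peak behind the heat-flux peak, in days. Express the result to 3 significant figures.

Areal heat capacity C = ρ c_p D = 999.4 × 4173 × 21.76 = 9.07×10^7 J/(m²·K).
ω = 2π / 3.15×10^7 s = 1.99×10^-7 s⁻¹.
Phase lag φ = arctan(Cω/λ) = arctan(18.1/23.34) = 0.659 rad.
Time lag = φ / ω = 0.659 / 1.99×10^-7 = 3.31×10^6 s = 38.3 days.

38.3 days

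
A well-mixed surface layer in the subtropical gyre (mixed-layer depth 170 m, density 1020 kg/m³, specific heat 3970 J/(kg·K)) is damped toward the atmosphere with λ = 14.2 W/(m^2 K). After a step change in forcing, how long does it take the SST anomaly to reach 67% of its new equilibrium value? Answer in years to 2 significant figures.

1.7 years

Areal heat capacity C = ρ c_p D = 1020 × 3970 × 170 = 6.88×10^8 J/(m^2 K).
τ = C / λ = 6.88×10^8 / 14.2 = 4.85×10^7 s.
Fraction reached: 1 − e^(−t/τ) = 0.67 ⇒ t = −τ ln(1 − 0.67) = τ × 1.11.
t = 5.37×10^7 s = 1.70 years.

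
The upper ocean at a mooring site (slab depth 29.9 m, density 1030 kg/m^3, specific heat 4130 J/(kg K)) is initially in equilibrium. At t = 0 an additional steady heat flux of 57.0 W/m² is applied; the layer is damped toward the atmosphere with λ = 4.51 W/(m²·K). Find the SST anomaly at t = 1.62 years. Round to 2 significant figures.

11 K

Areal heat capacity C = ρ c_p D = 1030 × 4130 × 29.9 = 1.27×10^8 J/(m^2 K).
τ = C / λ = 1.27×10^8 / 4.51 = 2.82×10^7 s.
Equilibrium anomaly ΔT_eq = F / λ = 57.0 / 4.51 = 12.6 K.
t = 1.62 years = 5.11×10^7 s, so t/τ = 1.81.
ΔT(t) = ΔT_eq (1 − e^(−t/τ)) = 12.6 × (1 − e^−1.81) = 10.6 K.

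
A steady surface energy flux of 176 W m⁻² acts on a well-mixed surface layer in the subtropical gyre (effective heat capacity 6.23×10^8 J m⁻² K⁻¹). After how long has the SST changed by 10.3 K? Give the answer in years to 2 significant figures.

Areal heat capacity C = 6.23×10^8 J m⁻² K⁻¹ (given).
Time required: Δt = C ΔT / F = 6.23×10^8 × 10.3 / 176 = 3.65×10^7 s.
In years: 3.65×10^7 s / (3.156×10^7 s/year) = 1.16 years.

1.2 years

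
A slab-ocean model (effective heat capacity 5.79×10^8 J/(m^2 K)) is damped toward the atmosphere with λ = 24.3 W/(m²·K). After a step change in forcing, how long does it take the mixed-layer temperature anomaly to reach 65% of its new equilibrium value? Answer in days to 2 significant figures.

290 days

Areal heat capacity C = 5.79×10^8 J/(m^2 K) (given).
τ = C / λ = 5.79×10^8 / 24.3 = 2.38×10^7 s.
Fraction reached: 1 − e^(−t/τ) = 0.65 ⇒ t = −τ ln(1 − 0.65) = τ × 1.05.
t = 2.50×10^7 s = 290 days.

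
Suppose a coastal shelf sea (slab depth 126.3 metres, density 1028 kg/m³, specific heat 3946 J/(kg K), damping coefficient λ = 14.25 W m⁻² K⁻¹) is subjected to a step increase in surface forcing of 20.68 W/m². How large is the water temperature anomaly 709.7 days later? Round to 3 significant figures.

1.19 K

Areal heat capacity C = ρ c_p D = 1028 × 3946 × 126.3 = 5.12×10^8 J m⁻² K⁻¹.
τ = C / λ = 5.12×10^8 / 14.25 = 3.60×10^7 s.
Equilibrium anomaly ΔT_eq = F / λ = 20.68 / 14.25 = 1.45 K.
t = 709.7 days = 6.13×10^7 s, so t/τ = 1.71.
ΔT(t) = ΔT_eq (1 − e^(−t/τ)) = 1.45 × (1 − e^−1.71) = 1.19 K.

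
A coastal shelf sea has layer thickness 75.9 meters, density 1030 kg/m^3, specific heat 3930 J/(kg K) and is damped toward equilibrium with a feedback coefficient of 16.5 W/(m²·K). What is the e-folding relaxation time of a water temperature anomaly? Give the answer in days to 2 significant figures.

220 days

Areal heat capacity C = ρ c_p D = 1030 × 3930 × 75.9 = 3.07×10^8 J m⁻² K⁻¹.
Relaxation time τ = C / λ = 3.07×10^8 / 16.5 = 1.86×10^7 s.
In days: 1.86×10^7 s / (86400 s/day) = 216 days.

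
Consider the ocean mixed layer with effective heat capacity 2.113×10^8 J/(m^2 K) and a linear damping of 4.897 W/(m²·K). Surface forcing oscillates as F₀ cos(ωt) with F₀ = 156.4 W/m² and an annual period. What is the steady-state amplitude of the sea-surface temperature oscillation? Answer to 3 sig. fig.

3.69 K

Areal heat capacity C = 2.113×10^8 J/(m^2 K) (given).
Angular frequency ω = 2π / T = 2π / 3.15×10^7 s = 1.99×10^-7 s⁻¹.
√((Cω)² + λ²) = √((42.1)² + 4.897²) = 42.4 W/(m²·K).
Amplitude A = F₀ / √((Cω)²+λ²) = 156.4 / 42.4 = 3.69 K.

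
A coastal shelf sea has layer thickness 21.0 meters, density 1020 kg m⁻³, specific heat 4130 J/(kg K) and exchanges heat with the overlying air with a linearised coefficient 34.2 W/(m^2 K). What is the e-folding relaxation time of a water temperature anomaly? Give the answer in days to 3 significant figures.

29.9 days

Areal heat capacity C = ρ c_p D = 1020 × 4130 × 21.0 = 8.85×10^7 J/(m²·K).
Relaxation time τ = C / λ = 8.85×10^7 / 34.2 = 2.59×10^6 s.
In days: 2.59×10^6 s / (86400 s/day) = 29.9 days.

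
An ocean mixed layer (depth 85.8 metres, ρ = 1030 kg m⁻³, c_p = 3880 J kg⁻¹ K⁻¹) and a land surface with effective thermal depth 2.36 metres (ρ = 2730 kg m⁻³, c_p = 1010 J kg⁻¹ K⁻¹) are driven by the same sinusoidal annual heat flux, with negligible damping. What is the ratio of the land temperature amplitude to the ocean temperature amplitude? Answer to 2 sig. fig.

C_ocean = 1030 × 3880 × 85.8 = 3.43×10^8 J/(m²·K).
C_land = 2730 × 1010 × 2.36 = 6.51×10^6 J/(m²·K).
Undamped amplitude ∝ 1/C, so A_land/A_ocean = C_ocean/C_land = 52.7.

53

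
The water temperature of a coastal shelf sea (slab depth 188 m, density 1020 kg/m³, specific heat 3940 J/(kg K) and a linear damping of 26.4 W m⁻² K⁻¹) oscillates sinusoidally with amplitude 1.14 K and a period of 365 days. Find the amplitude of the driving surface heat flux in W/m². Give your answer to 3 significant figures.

174

Areal heat capacity C = ρ c_p D = 1020 × 3940 × 188 = 7.56×10^8 J m⁻² K⁻¹.
ω = 2π / 3.15×10^7 s = 1.99×10^-7 s⁻¹.
√((Cω)² + λ²) = √((151)² + 26.4²) = 153 W/(m²·K).
F₀ = A × √((Cω)²+λ²) = 1.14 × 153 = 174 W/m².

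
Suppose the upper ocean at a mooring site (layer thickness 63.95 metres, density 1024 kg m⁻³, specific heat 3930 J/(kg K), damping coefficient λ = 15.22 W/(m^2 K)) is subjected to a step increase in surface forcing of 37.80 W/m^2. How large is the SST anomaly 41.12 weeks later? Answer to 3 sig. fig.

1.91 K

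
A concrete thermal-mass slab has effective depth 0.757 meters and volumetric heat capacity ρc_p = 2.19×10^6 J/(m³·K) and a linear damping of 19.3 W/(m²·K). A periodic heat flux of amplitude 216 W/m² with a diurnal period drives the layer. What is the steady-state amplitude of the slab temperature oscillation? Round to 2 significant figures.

Areal heat capacity C = ρc_p × D = 2.19×10^6 × 0.757 = 1.66×10^6 J/(m^2 K).
Angular frequency ω = 2π / T = 2π / 86400 s = 7.27×10^-5 s⁻¹.
√((Cω)² + λ²) = √((121)² + 19.3²) = 122 W/(m²·K).
Amplitude A = F₀ / √((Cω)²+λ²) = 216 / 122 = 1.77 K.

1.8 K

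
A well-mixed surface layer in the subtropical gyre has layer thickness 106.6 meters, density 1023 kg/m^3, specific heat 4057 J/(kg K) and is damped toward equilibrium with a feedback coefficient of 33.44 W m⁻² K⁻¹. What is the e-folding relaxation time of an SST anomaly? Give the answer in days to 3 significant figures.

153 days

Areal heat capacity C = ρ c_p D = 1023 × 4057 × 106.6 = 4.42×10^8 J m⁻² K⁻¹.
Relaxation time τ = C / λ = 4.42×10^8 / 33.44 = 1.32×10^7 s.
In days: 1.32×10^7 s / (86400 s/day) = 153 days.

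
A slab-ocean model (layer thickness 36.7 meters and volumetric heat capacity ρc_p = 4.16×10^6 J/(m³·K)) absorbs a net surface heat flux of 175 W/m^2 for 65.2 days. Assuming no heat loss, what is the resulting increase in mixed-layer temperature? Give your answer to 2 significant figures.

6.5 K

Areal heat capacity C = ρc_p × D = 4.16×10^6 × 36.7 = 1.53×10^8 J/(m^2 K).
Net heat input Q = F Δt = 175 × (65.2 days × 86400 s/day) = 9.86×10^8 J/m².
ΔT = Q / C = 9.86×10^8 / 1.53×10^8 = 6.46 K.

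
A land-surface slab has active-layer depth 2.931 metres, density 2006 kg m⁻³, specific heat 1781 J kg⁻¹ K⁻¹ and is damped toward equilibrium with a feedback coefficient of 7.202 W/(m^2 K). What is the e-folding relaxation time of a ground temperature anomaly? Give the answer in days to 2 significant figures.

17 days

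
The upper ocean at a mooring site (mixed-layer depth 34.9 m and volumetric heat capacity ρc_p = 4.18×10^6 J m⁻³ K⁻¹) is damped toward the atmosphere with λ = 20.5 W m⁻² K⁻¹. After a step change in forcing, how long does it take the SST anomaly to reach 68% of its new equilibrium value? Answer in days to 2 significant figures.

Areal heat capacity C = ρc_p × D = 4.18×10^6 × 34.9 = 1.46×10^8 J m⁻² K⁻¹.
τ = C / λ = 1.46×10^8 / 20.5 = 7.12×10^6 s.
Fraction reached: 1 − e^(−t/τ) = 0.68 ⇒ t = −τ ln(1 − 0.68) = τ × 1.14.
t = 8.11×10^6 s = 93.8 days.

94 days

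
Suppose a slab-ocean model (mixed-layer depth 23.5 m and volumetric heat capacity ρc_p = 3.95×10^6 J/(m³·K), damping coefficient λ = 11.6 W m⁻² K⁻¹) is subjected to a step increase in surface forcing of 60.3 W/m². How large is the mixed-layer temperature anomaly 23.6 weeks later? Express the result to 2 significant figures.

4.3 K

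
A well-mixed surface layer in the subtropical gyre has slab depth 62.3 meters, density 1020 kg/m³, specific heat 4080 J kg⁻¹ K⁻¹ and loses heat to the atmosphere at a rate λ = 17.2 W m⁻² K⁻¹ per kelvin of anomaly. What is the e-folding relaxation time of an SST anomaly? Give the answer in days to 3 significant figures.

Areal heat capacity C = ρ c_p D = 1020 × 4080 × 62.3 = 2.59×10^8 J/(m²·K).
Relaxation time τ = C / λ = 2.59×10^8 / 17.2 = 1.51×10^7 s.
In days: 1.51×10^7 s / (86400 s/day) = 174 days.

174 days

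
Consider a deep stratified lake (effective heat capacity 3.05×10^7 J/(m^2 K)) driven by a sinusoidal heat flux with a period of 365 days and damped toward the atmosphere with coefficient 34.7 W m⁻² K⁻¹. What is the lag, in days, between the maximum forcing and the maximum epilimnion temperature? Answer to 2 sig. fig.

10 days

Areal heat capacity C = 3.05×10^7 J/(m^2 K) (given).
ω = 2π / 3.15×10^7 s = 1.99×10^-7 s⁻¹.
Phase lag φ = arctan(Cω/λ) = arctan(6.08/34.7) = 0.173 rad.
Time lag = φ / ω = 0.173 / 1.99×10^-7 = 8.70×10^5 s = 10.1 days.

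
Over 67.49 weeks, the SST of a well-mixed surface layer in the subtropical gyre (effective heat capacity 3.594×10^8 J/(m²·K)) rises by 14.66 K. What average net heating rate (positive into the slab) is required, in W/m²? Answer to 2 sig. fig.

Areal heat capacity C = 3.594×10^8 J/(m²·K) (given).
Required heat per unit area: Q = C ΔT = 3.59×10^8 × 14.66 = 5.27×10^9 J/m².
Flux F = Q / Δt = 5.27×10^9 / 4.08×10^7 s = 129 W/m².

130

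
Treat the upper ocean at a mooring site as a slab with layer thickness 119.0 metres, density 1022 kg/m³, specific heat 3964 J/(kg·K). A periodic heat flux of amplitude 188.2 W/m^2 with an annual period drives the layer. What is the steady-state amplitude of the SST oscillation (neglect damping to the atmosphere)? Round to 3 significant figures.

Areal heat capacity C = ρ c_p D = 1022 × 3964 × 119.0 = 4.82×10^8 J/(m²·K).
Angular frequency ω = 2π / T = 2π / 3.15×10^7 s = 1.99×10^-7 s⁻¹.
Cω = 4.82×10^8 × 1.99×10^-7 = 96.1 W/(m²·K).
Amplitude A = F₀ / (Cω) = 188.2 / 96.1 = 1.96 K.

1.96 K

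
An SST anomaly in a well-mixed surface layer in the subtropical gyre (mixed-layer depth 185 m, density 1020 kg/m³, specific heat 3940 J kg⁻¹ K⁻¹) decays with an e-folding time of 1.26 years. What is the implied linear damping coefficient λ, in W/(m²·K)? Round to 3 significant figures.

Areal heat capacity C = ρ c_p D = 1020 × 3940 × 185 = 7.43×10^8 J/(m^2 K).
τ = 1.26 years = 3.98×10^7 s.
λ = C / τ = 7.43×10^8 / 3.98×10^7 = 18.7 W/(m²·K).

18.7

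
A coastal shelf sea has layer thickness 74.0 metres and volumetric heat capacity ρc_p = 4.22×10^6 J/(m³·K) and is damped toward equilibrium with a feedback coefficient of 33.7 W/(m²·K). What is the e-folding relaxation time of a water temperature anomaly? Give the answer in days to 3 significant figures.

107 days

Areal heat capacity C = ρc_p × D = 4.22×10^6 × 74.0 = 3.12×10^8 J/(m²·K).
Relaxation time τ = C / λ = 3.12×10^8 / 33.7 = 9.27×10^6 s.
In days: 9.27×10^6 s / (86400 s/day) = 107 days.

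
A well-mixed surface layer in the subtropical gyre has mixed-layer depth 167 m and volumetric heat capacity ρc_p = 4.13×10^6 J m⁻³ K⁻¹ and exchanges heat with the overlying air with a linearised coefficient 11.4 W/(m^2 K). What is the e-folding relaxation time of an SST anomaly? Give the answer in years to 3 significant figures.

1.92 years

Areal heat capacity C = ρc_p × D = 4.13×10^6 × 167 = 6.90×10^8 J/(m^2 K).
Relaxation time τ = C / λ = 6.90×10^8 / 11.4 = 6.05×10^7 s.
In years: 6.05×10^7 s / (3.156×10^7 s/year) = 1.92 years.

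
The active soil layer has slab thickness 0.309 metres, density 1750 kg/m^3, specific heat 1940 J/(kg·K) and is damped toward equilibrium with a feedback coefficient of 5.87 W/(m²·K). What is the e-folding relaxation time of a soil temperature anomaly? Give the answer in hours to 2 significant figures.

Areal heat capacity C = ρ c_p D = 1750 × 1940 × 0.309 = 1.05×10^6 J/(m^2 K).
Relaxation time τ = C / λ = 1.05×10^6 / 5.87 = 1.79×10^5 s.
In hours: 1.79×10^5 s / (3600 s/hour) = 49.6 hours.

50 hours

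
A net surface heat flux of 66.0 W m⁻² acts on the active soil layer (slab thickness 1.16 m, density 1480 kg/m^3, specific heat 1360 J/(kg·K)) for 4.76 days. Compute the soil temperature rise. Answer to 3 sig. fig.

11.6 K

Areal heat capacity C = ρ c_p D = 1480 × 1360 × 1.16 = 2.33×10^6 J m⁻² K⁻¹.
Net heat input Q = F Δt = 66.0 × (4.76 days × 86400 s/day) = 2.71×10^7 J/m².
ΔT = Q / C = 2.71×10^7 / 2.33×10^6 = 11.6 K.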